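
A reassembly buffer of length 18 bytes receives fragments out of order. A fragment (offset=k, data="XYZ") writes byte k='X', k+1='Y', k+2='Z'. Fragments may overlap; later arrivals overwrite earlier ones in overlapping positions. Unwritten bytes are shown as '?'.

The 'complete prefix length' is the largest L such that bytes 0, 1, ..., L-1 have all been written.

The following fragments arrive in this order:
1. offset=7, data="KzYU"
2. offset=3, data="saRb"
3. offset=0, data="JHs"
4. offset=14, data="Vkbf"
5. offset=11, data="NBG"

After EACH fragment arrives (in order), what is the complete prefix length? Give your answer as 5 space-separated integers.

Answer: 0 0 11 11 18

Derivation:
Fragment 1: offset=7 data="KzYU" -> buffer=???????KzYU??????? -> prefix_len=0
Fragment 2: offset=3 data="saRb" -> buffer=???saRbKzYU??????? -> prefix_len=0
Fragment 3: offset=0 data="JHs" -> buffer=JHssaRbKzYU??????? -> prefix_len=11
Fragment 4: offset=14 data="Vkbf" -> buffer=JHssaRbKzYU???Vkbf -> prefix_len=11
Fragment 5: offset=11 data="NBG" -> buffer=JHssaRbKzYUNBGVkbf -> prefix_len=18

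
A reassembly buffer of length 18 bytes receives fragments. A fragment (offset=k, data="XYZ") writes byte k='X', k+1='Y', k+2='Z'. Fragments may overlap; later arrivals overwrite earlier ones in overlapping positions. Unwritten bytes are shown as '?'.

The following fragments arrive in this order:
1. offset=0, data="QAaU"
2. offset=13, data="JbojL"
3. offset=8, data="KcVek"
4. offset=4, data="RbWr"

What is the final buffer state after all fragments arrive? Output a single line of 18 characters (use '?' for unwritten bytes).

Fragment 1: offset=0 data="QAaU" -> buffer=QAaU??????????????
Fragment 2: offset=13 data="JbojL" -> buffer=QAaU?????????JbojL
Fragment 3: offset=8 data="KcVek" -> buffer=QAaU????KcVekJbojL
Fragment 4: offset=4 data="RbWr" -> buffer=QAaURbWrKcVekJbojL

Answer: QAaURbWrKcVekJbojL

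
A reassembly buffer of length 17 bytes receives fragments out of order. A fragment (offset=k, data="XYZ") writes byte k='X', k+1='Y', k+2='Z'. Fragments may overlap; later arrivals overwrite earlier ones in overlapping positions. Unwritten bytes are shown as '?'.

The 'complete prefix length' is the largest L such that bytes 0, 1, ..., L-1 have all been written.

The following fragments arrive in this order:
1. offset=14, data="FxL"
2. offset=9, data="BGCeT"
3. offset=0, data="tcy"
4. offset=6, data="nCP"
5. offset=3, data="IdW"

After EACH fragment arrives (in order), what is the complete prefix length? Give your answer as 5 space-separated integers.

Answer: 0 0 3 3 17

Derivation:
Fragment 1: offset=14 data="FxL" -> buffer=??????????????FxL -> prefix_len=0
Fragment 2: offset=9 data="BGCeT" -> buffer=?????????BGCeTFxL -> prefix_len=0
Fragment 3: offset=0 data="tcy" -> buffer=tcy??????BGCeTFxL -> prefix_len=3
Fragment 4: offset=6 data="nCP" -> buffer=tcy???nCPBGCeTFxL -> prefix_len=3
Fragment 5: offset=3 data="IdW" -> buffer=tcyIdWnCPBGCeTFxL -> prefix_len=17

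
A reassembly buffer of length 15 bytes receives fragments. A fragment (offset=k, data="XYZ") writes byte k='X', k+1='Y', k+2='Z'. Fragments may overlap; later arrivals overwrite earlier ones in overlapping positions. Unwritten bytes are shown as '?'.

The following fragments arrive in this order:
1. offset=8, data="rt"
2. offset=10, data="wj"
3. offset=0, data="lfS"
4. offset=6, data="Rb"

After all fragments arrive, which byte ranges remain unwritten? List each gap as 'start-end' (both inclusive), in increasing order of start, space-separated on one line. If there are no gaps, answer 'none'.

Fragment 1: offset=8 len=2
Fragment 2: offset=10 len=2
Fragment 3: offset=0 len=3
Fragment 4: offset=6 len=2
Gaps: 3-5 12-14

Answer: 3-5 12-14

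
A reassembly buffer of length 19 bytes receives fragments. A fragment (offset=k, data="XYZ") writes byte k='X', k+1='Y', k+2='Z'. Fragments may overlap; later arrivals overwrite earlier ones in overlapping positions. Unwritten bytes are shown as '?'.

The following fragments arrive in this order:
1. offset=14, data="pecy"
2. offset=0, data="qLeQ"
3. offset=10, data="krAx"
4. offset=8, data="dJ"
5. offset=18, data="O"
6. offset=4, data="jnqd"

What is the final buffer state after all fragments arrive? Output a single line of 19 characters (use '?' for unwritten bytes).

Fragment 1: offset=14 data="pecy" -> buffer=??????????????pecy?
Fragment 2: offset=0 data="qLeQ" -> buffer=qLeQ??????????pecy?
Fragment 3: offset=10 data="krAx" -> buffer=qLeQ??????krAxpecy?
Fragment 4: offset=8 data="dJ" -> buffer=qLeQ????dJkrAxpecy?
Fragment 5: offset=18 data="O" -> buffer=qLeQ????dJkrAxpecyO
Fragment 6: offset=4 data="jnqd" -> buffer=qLeQjnqddJkrAxpecyO

Answer: qLeQjnqddJkrAxpecyO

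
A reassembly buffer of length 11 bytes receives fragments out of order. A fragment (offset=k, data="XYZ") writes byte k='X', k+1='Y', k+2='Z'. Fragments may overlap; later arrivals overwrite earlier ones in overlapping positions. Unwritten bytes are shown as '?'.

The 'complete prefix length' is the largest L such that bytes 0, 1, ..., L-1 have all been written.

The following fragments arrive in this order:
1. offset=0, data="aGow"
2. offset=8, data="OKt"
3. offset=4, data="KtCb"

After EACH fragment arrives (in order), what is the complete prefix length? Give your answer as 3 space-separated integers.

Answer: 4 4 11

Derivation:
Fragment 1: offset=0 data="aGow" -> buffer=aGow??????? -> prefix_len=4
Fragment 2: offset=8 data="OKt" -> buffer=aGow????OKt -> prefix_len=4
Fragment 3: offset=4 data="KtCb" -> buffer=aGowKtCbOKt -> prefix_len=11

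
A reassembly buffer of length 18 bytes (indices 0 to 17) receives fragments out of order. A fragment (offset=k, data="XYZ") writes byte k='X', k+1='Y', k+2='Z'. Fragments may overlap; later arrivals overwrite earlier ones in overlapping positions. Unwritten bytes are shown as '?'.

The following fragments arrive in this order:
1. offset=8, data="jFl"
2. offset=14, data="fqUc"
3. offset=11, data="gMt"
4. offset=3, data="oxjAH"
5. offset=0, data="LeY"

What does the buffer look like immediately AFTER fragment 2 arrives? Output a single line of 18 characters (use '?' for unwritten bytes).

Fragment 1: offset=8 data="jFl" -> buffer=????????jFl???????
Fragment 2: offset=14 data="fqUc" -> buffer=????????jFl???fqUc

Answer: ????????jFl???fqUc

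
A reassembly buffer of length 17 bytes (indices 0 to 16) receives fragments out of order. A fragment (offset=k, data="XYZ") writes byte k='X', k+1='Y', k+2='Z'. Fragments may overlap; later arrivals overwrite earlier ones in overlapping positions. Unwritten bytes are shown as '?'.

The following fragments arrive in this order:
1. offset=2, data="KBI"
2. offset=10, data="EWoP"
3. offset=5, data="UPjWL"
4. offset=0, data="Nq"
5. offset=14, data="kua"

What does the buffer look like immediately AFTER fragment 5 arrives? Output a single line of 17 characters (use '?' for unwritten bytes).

Answer: NqKBIUPjWLEWoPkua

Derivation:
Fragment 1: offset=2 data="KBI" -> buffer=??KBI????????????
Fragment 2: offset=10 data="EWoP" -> buffer=??KBI?????EWoP???
Fragment 3: offset=5 data="UPjWL" -> buffer=??KBIUPjWLEWoP???
Fragment 4: offset=0 data="Nq" -> buffer=NqKBIUPjWLEWoP???
Fragment 5: offset=14 data="kua" -> buffer=NqKBIUPjWLEWoPkua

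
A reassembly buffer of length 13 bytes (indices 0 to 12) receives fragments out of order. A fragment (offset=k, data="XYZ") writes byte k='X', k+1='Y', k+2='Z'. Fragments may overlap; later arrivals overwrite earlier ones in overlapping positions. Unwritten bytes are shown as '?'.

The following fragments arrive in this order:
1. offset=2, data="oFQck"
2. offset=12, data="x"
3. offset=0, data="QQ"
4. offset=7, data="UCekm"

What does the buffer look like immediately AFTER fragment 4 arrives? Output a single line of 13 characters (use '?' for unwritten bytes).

Fragment 1: offset=2 data="oFQck" -> buffer=??oFQck??????
Fragment 2: offset=12 data="x" -> buffer=??oFQck?????x
Fragment 3: offset=0 data="QQ" -> buffer=QQoFQck?????x
Fragment 4: offset=7 data="UCekm" -> buffer=QQoFQckUCekmx

Answer: QQoFQckUCekmx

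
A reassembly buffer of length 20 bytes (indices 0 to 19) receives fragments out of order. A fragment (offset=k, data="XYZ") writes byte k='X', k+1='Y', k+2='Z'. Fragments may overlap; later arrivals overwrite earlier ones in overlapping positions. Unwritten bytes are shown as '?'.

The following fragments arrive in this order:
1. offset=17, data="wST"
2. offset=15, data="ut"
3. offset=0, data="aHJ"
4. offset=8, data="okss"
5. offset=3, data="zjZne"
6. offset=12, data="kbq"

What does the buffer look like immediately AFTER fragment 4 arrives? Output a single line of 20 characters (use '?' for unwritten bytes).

Fragment 1: offset=17 data="wST" -> buffer=?????????????????wST
Fragment 2: offset=15 data="ut" -> buffer=???????????????utwST
Fragment 3: offset=0 data="aHJ" -> buffer=aHJ????????????utwST
Fragment 4: offset=8 data="okss" -> buffer=aHJ?????okss???utwST

Answer: aHJ?????okss???utwST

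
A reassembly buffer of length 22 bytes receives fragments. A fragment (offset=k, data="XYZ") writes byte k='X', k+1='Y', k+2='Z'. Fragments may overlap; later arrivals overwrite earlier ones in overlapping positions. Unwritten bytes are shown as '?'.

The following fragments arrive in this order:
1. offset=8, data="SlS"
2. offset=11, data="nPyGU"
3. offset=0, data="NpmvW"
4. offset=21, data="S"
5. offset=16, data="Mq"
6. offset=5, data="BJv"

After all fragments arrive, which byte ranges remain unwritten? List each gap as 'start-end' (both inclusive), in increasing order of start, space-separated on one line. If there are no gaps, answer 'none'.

Answer: 18-20

Derivation:
Fragment 1: offset=8 len=3
Fragment 2: offset=11 len=5
Fragment 3: offset=0 len=5
Fragment 4: offset=21 len=1
Fragment 5: offset=16 len=2
Fragment 6: offset=5 len=3
Gaps: 18-20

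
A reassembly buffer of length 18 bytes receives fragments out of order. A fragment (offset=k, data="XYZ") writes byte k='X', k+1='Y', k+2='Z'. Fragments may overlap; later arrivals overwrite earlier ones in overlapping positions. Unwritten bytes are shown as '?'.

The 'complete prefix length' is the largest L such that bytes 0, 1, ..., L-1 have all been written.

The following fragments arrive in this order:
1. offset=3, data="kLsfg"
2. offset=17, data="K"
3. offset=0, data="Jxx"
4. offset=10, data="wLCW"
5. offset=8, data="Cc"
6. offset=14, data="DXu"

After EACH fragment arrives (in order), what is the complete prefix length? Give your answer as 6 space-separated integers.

Answer: 0 0 8 8 14 18

Derivation:
Fragment 1: offset=3 data="kLsfg" -> buffer=???kLsfg?????????? -> prefix_len=0
Fragment 2: offset=17 data="K" -> buffer=???kLsfg?????????K -> prefix_len=0
Fragment 3: offset=0 data="Jxx" -> buffer=JxxkLsfg?????????K -> prefix_len=8
Fragment 4: offset=10 data="wLCW" -> buffer=JxxkLsfg??wLCW???K -> prefix_len=8
Fragment 5: offset=8 data="Cc" -> buffer=JxxkLsfgCcwLCW???K -> prefix_len=14
Fragment 6: offset=14 data="DXu" -> buffer=JxxkLsfgCcwLCWDXuK -> prefix_len=18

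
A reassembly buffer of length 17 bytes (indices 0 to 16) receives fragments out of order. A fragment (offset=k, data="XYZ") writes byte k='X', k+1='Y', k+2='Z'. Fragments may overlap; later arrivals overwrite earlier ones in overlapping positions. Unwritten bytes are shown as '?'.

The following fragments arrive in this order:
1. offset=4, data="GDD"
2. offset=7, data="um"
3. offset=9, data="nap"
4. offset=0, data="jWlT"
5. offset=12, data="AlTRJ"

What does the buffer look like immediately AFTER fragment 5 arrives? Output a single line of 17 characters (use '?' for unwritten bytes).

Fragment 1: offset=4 data="GDD" -> buffer=????GDD??????????
Fragment 2: offset=7 data="um" -> buffer=????GDDum????????
Fragment 3: offset=9 data="nap" -> buffer=????GDDumnap?????
Fragment 4: offset=0 data="jWlT" -> buffer=jWlTGDDumnap?????
Fragment 5: offset=12 data="AlTRJ" -> buffer=jWlTGDDumnapAlTRJ

Answer: jWlTGDDumnapAlTRJ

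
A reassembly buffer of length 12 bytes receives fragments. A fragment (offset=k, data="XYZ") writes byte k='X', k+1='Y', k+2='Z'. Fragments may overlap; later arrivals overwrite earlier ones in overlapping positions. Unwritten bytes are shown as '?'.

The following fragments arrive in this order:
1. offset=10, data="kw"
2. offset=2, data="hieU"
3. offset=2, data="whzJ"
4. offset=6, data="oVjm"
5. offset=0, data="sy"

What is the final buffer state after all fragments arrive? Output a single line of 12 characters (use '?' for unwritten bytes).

Answer: sywhzJoVjmkw

Derivation:
Fragment 1: offset=10 data="kw" -> buffer=??????????kw
Fragment 2: offset=2 data="hieU" -> buffer=??hieU????kw
Fragment 3: offset=2 data="whzJ" -> buffer=??whzJ????kw
Fragment 4: offset=6 data="oVjm" -> buffer=??whzJoVjmkw
Fragment 5: offset=0 data="sy" -> buffer=sywhzJoVjmkw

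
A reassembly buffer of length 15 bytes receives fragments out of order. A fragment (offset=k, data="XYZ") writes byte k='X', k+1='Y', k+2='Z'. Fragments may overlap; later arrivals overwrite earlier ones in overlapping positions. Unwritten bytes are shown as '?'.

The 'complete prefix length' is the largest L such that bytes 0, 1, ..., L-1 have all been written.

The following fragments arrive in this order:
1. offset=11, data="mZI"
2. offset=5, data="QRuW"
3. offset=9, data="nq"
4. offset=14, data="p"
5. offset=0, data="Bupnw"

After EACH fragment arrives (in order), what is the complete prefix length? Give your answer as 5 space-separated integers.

Answer: 0 0 0 0 15

Derivation:
Fragment 1: offset=11 data="mZI" -> buffer=???????????mZI? -> prefix_len=0
Fragment 2: offset=5 data="QRuW" -> buffer=?????QRuW??mZI? -> prefix_len=0
Fragment 3: offset=9 data="nq" -> buffer=?????QRuWnqmZI? -> prefix_len=0
Fragment 4: offset=14 data="p" -> buffer=?????QRuWnqmZIp -> prefix_len=0
Fragment 5: offset=0 data="Bupnw" -> buffer=BupnwQRuWnqmZIp -> prefix_len=15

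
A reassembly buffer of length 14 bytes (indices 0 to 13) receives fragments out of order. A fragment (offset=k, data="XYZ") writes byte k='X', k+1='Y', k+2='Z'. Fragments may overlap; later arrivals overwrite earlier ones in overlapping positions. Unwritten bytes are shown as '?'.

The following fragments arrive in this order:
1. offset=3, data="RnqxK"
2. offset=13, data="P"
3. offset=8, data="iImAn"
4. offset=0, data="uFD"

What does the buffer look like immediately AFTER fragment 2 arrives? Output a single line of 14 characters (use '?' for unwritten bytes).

Fragment 1: offset=3 data="RnqxK" -> buffer=???RnqxK??????
Fragment 2: offset=13 data="P" -> buffer=???RnqxK?????P

Answer: ???RnqxK?????P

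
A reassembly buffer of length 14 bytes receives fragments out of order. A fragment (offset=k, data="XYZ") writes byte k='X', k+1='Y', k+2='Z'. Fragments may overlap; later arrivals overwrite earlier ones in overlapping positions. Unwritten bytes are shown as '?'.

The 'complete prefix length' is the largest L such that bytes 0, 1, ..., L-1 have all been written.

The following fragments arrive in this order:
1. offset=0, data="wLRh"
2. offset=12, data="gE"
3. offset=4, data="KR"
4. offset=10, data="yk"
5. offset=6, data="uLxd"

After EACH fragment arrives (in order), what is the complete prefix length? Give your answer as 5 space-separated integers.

Fragment 1: offset=0 data="wLRh" -> buffer=wLRh?????????? -> prefix_len=4
Fragment 2: offset=12 data="gE" -> buffer=wLRh????????gE -> prefix_len=4
Fragment 3: offset=4 data="KR" -> buffer=wLRhKR??????gE -> prefix_len=6
Fragment 4: offset=10 data="yk" -> buffer=wLRhKR????ykgE -> prefix_len=6
Fragment 5: offset=6 data="uLxd" -> buffer=wLRhKRuLxdykgE -> prefix_len=14

Answer: 4 4 6 6 14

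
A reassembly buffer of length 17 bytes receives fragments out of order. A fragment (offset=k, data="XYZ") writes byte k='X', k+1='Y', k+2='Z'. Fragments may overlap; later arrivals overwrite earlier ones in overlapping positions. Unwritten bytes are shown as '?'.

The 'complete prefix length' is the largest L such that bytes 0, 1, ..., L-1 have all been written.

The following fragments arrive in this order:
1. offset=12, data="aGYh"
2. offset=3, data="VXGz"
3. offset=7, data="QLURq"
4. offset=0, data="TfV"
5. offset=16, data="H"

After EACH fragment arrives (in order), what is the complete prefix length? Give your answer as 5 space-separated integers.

Fragment 1: offset=12 data="aGYh" -> buffer=????????????aGYh? -> prefix_len=0
Fragment 2: offset=3 data="VXGz" -> buffer=???VXGz?????aGYh? -> prefix_len=0
Fragment 3: offset=7 data="QLURq" -> buffer=???VXGzQLURqaGYh? -> prefix_len=0
Fragment 4: offset=0 data="TfV" -> buffer=TfVVXGzQLURqaGYh? -> prefix_len=16
Fragment 5: offset=16 data="H" -> buffer=TfVVXGzQLURqaGYhH -> prefix_len=17

Answer: 0 0 0 16 17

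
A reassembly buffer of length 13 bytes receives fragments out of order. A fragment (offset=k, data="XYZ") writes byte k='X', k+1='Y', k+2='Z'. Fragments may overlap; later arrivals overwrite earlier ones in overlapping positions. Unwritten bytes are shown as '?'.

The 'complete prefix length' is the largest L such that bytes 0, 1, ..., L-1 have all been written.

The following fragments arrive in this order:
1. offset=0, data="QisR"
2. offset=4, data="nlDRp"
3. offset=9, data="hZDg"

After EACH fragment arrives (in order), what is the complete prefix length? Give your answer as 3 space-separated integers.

Fragment 1: offset=0 data="QisR" -> buffer=QisR????????? -> prefix_len=4
Fragment 2: offset=4 data="nlDRp" -> buffer=QisRnlDRp???? -> prefix_len=9
Fragment 3: offset=9 data="hZDg" -> buffer=QisRnlDRphZDg -> prefix_len=13

Answer: 4 9 13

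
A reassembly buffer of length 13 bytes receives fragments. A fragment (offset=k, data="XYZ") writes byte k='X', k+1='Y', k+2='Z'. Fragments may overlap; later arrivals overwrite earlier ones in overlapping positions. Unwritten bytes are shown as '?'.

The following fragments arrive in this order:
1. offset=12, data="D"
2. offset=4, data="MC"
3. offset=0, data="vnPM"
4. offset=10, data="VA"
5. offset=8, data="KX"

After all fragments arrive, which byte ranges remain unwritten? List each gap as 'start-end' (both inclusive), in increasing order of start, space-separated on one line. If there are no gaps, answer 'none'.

Fragment 1: offset=12 len=1
Fragment 2: offset=4 len=2
Fragment 3: offset=0 len=4
Fragment 4: offset=10 len=2
Fragment 5: offset=8 len=2
Gaps: 6-7

Answer: 6-7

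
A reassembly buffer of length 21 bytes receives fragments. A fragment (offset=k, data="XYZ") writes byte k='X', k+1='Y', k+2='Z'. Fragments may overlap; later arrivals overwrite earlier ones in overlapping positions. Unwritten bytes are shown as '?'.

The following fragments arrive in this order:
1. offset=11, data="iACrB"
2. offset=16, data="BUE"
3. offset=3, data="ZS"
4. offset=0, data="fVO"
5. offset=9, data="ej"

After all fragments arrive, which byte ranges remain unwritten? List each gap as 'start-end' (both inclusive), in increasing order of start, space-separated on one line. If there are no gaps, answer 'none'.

Fragment 1: offset=11 len=5
Fragment 2: offset=16 len=3
Fragment 3: offset=3 len=2
Fragment 4: offset=0 len=3
Fragment 5: offset=9 len=2
Gaps: 5-8 19-20

Answer: 5-8 19-20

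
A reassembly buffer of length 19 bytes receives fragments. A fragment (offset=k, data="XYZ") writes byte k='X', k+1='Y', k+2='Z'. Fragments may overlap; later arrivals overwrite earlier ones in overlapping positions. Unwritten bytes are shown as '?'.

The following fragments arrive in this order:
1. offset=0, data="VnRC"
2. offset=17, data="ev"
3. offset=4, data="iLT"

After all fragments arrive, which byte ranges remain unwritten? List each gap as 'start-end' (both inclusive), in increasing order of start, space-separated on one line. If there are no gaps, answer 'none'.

Fragment 1: offset=0 len=4
Fragment 2: offset=17 len=2
Fragment 3: offset=4 len=3
Gaps: 7-16

Answer: 7-16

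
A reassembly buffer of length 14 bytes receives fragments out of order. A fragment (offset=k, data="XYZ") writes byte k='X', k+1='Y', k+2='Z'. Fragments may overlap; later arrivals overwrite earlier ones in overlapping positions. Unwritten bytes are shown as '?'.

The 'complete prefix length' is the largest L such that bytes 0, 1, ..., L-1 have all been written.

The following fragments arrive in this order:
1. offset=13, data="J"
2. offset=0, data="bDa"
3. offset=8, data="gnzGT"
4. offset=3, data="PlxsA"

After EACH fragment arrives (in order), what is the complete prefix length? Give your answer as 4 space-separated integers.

Fragment 1: offset=13 data="J" -> buffer=?????????????J -> prefix_len=0
Fragment 2: offset=0 data="bDa" -> buffer=bDa??????????J -> prefix_len=3
Fragment 3: offset=8 data="gnzGT" -> buffer=bDa?????gnzGTJ -> prefix_len=3
Fragment 4: offset=3 data="PlxsA" -> buffer=bDaPlxsAgnzGTJ -> prefix_len=14

Answer: 0 3 3 14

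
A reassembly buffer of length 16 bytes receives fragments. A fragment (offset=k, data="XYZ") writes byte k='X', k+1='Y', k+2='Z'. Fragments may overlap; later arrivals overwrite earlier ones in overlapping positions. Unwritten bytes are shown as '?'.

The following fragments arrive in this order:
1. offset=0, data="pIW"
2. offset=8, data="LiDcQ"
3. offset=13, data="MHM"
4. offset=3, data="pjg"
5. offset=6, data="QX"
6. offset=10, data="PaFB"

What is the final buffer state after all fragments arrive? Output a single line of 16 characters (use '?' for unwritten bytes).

Answer: pIWpjgQXLiPaFBHM

Derivation:
Fragment 1: offset=0 data="pIW" -> buffer=pIW?????????????
Fragment 2: offset=8 data="LiDcQ" -> buffer=pIW?????LiDcQ???
Fragment 3: offset=13 data="MHM" -> buffer=pIW?????LiDcQMHM
Fragment 4: offset=3 data="pjg" -> buffer=pIWpjg??LiDcQMHM
Fragment 5: offset=6 data="QX" -> buffer=pIWpjgQXLiDcQMHM
Fragment 6: offset=10 data="PaFB" -> buffer=pIWpjgQXLiPaFBHM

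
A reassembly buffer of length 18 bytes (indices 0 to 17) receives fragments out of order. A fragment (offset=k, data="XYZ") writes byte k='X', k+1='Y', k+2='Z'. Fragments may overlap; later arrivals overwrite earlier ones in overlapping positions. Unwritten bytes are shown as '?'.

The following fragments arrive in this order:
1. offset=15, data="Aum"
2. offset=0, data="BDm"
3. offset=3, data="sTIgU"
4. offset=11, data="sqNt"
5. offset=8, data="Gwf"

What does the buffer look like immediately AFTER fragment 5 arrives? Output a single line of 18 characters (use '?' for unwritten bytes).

Fragment 1: offset=15 data="Aum" -> buffer=???????????????Aum
Fragment 2: offset=0 data="BDm" -> buffer=BDm????????????Aum
Fragment 3: offset=3 data="sTIgU" -> buffer=BDmsTIgU???????Aum
Fragment 4: offset=11 data="sqNt" -> buffer=BDmsTIgU???sqNtAum
Fragment 5: offset=8 data="Gwf" -> buffer=BDmsTIgUGwfsqNtAum

Answer: BDmsTIgUGwfsqNtAum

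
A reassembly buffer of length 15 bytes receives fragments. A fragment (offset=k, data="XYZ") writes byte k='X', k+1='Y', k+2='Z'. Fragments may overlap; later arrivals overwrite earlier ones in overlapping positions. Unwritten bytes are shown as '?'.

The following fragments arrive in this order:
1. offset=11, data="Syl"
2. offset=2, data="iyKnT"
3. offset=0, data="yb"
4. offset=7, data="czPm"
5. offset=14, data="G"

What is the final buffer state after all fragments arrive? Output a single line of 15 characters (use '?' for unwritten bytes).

Fragment 1: offset=11 data="Syl" -> buffer=???????????Syl?
Fragment 2: offset=2 data="iyKnT" -> buffer=??iyKnT????Syl?
Fragment 3: offset=0 data="yb" -> buffer=ybiyKnT????Syl?
Fragment 4: offset=7 data="czPm" -> buffer=ybiyKnTczPmSyl?
Fragment 5: offset=14 data="G" -> buffer=ybiyKnTczPmSylG

Answer: ybiyKnTczPmSylG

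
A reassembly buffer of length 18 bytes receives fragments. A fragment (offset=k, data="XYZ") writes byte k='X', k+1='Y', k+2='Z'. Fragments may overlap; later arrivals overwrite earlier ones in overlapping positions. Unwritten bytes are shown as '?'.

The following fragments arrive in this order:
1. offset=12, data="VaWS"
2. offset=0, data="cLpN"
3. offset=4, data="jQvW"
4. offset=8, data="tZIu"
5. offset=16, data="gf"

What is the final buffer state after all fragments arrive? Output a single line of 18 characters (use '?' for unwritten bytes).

Fragment 1: offset=12 data="VaWS" -> buffer=????????????VaWS??
Fragment 2: offset=0 data="cLpN" -> buffer=cLpN????????VaWS??
Fragment 3: offset=4 data="jQvW" -> buffer=cLpNjQvW????VaWS??
Fragment 4: offset=8 data="tZIu" -> buffer=cLpNjQvWtZIuVaWS??
Fragment 5: offset=16 data="gf" -> buffer=cLpNjQvWtZIuVaWSgf

Answer: cLpNjQvWtZIuVaWSgf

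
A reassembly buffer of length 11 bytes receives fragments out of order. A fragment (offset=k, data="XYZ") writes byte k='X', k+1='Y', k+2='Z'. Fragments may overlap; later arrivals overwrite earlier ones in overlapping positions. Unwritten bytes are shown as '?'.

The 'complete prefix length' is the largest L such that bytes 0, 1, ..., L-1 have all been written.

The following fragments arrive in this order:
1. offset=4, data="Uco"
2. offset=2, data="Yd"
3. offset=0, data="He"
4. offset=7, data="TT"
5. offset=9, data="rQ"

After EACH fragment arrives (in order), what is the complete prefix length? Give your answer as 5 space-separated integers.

Answer: 0 0 7 9 11

Derivation:
Fragment 1: offset=4 data="Uco" -> buffer=????Uco???? -> prefix_len=0
Fragment 2: offset=2 data="Yd" -> buffer=??YdUco???? -> prefix_len=0
Fragment 3: offset=0 data="He" -> buffer=HeYdUco???? -> prefix_len=7
Fragment 4: offset=7 data="TT" -> buffer=HeYdUcoTT?? -> prefix_len=9
Fragment 5: offset=9 data="rQ" -> buffer=HeYdUcoTTrQ -> prefix_len=11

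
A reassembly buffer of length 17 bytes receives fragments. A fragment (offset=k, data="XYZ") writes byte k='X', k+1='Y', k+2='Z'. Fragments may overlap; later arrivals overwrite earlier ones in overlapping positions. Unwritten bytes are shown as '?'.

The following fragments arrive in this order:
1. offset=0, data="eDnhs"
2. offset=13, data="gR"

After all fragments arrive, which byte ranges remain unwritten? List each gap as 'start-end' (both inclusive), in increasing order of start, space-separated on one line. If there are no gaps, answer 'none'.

Fragment 1: offset=0 len=5
Fragment 2: offset=13 len=2
Gaps: 5-12 15-16

Answer: 5-12 15-16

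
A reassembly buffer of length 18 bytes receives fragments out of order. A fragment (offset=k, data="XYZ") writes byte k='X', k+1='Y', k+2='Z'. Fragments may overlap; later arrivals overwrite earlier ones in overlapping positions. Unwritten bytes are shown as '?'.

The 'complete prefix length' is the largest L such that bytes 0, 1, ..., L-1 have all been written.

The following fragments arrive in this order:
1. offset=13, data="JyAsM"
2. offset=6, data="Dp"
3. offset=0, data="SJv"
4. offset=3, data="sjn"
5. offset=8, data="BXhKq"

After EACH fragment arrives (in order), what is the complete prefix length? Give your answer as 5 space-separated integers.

Fragment 1: offset=13 data="JyAsM" -> buffer=?????????????JyAsM -> prefix_len=0
Fragment 2: offset=6 data="Dp" -> buffer=??????Dp?????JyAsM -> prefix_len=0
Fragment 3: offset=0 data="SJv" -> buffer=SJv???Dp?????JyAsM -> prefix_len=3
Fragment 4: offset=3 data="sjn" -> buffer=SJvsjnDp?????JyAsM -> prefix_len=8
Fragment 5: offset=8 data="BXhKq" -> buffer=SJvsjnDpBXhKqJyAsM -> prefix_len=18

Answer: 0 0 3 8 18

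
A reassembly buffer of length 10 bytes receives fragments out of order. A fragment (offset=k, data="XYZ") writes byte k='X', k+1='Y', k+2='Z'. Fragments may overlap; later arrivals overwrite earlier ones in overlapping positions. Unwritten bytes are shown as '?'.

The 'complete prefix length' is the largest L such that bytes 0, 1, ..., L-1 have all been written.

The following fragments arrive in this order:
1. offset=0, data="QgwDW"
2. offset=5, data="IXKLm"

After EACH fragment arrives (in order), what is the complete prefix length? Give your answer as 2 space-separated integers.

Fragment 1: offset=0 data="QgwDW" -> buffer=QgwDW????? -> prefix_len=5
Fragment 2: offset=5 data="IXKLm" -> buffer=QgwDWIXKLm -> prefix_len=10

Answer: 5 10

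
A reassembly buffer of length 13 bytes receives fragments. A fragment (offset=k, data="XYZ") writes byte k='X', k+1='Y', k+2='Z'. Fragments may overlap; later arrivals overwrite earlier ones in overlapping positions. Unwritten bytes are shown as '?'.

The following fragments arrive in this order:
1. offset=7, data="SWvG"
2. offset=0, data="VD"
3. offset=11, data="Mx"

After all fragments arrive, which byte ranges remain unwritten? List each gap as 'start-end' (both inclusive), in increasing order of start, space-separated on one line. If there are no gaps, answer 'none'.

Answer: 2-6

Derivation:
Fragment 1: offset=7 len=4
Fragment 2: offset=0 len=2
Fragment 3: offset=11 len=2
Gaps: 2-6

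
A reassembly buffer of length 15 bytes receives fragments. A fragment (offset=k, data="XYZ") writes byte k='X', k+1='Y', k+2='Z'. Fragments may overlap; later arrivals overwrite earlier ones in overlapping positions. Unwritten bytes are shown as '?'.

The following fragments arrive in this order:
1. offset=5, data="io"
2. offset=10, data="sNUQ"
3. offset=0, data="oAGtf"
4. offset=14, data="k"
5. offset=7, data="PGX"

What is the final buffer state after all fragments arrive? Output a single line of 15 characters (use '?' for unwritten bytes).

Fragment 1: offset=5 data="io" -> buffer=?????io????????
Fragment 2: offset=10 data="sNUQ" -> buffer=?????io???sNUQ?
Fragment 3: offset=0 data="oAGtf" -> buffer=oAGtfio???sNUQ?
Fragment 4: offset=14 data="k" -> buffer=oAGtfio???sNUQk
Fragment 5: offset=7 data="PGX" -> buffer=oAGtfioPGXsNUQk

Answer: oAGtfioPGXsNUQk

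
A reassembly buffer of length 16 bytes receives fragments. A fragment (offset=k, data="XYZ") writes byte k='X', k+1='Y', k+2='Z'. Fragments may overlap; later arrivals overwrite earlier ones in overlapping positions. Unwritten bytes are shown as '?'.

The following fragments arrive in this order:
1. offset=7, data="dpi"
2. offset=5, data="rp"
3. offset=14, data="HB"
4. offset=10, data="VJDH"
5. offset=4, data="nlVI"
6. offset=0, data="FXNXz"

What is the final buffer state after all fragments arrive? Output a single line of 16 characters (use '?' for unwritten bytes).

Answer: FXNXzlVIpiVJDHHB

Derivation:
Fragment 1: offset=7 data="dpi" -> buffer=???????dpi??????
Fragment 2: offset=5 data="rp" -> buffer=?????rpdpi??????
Fragment 3: offset=14 data="HB" -> buffer=?????rpdpi????HB
Fragment 4: offset=10 data="VJDH" -> buffer=?????rpdpiVJDHHB
Fragment 5: offset=4 data="nlVI" -> buffer=????nlVIpiVJDHHB
Fragment 6: offset=0 data="FXNXz" -> buffer=FXNXzlVIpiVJDHHB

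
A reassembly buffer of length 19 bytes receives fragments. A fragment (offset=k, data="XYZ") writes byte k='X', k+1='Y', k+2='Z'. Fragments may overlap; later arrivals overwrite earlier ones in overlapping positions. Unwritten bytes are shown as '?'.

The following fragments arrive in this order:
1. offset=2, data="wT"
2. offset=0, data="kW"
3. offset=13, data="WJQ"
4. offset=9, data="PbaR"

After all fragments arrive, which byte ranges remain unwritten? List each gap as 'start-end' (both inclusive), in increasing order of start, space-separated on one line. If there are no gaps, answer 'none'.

Answer: 4-8 16-18

Derivation:
Fragment 1: offset=2 len=2
Fragment 2: offset=0 len=2
Fragment 3: offset=13 len=3
Fragment 4: offset=9 len=4
Gaps: 4-8 16-18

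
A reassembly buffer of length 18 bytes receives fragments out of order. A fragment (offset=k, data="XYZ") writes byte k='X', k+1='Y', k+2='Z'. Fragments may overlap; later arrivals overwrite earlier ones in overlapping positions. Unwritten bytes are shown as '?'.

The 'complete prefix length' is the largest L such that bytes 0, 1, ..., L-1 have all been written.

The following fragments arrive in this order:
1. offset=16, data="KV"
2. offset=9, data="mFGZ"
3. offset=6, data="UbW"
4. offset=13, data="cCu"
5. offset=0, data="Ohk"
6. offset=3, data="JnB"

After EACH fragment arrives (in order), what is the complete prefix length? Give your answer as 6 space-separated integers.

Answer: 0 0 0 0 3 18

Derivation:
Fragment 1: offset=16 data="KV" -> buffer=????????????????KV -> prefix_len=0
Fragment 2: offset=9 data="mFGZ" -> buffer=?????????mFGZ???KV -> prefix_len=0
Fragment 3: offset=6 data="UbW" -> buffer=??????UbWmFGZ???KV -> prefix_len=0
Fragment 4: offset=13 data="cCu" -> buffer=??????UbWmFGZcCuKV -> prefix_len=0
Fragment 5: offset=0 data="Ohk" -> buffer=Ohk???UbWmFGZcCuKV -> prefix_len=3
Fragment 6: offset=3 data="JnB" -> buffer=OhkJnBUbWmFGZcCuKV -> prefix_len=18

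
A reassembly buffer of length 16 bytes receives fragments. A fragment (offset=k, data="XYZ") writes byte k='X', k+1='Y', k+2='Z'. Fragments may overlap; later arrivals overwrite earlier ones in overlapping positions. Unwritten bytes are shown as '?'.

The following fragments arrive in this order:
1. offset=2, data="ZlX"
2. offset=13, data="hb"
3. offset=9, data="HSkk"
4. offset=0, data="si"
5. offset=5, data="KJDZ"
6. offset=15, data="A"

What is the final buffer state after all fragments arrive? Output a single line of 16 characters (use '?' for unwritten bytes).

Answer: siZlXKJDZHSkkhbA

Derivation:
Fragment 1: offset=2 data="ZlX" -> buffer=??ZlX???????????
Fragment 2: offset=13 data="hb" -> buffer=??ZlX????????hb?
Fragment 3: offset=9 data="HSkk" -> buffer=??ZlX????HSkkhb?
Fragment 4: offset=0 data="si" -> buffer=siZlX????HSkkhb?
Fragment 5: offset=5 data="KJDZ" -> buffer=siZlXKJDZHSkkhb?
Fragment 6: offset=15 data="A" -> buffer=siZlXKJDZHSkkhbA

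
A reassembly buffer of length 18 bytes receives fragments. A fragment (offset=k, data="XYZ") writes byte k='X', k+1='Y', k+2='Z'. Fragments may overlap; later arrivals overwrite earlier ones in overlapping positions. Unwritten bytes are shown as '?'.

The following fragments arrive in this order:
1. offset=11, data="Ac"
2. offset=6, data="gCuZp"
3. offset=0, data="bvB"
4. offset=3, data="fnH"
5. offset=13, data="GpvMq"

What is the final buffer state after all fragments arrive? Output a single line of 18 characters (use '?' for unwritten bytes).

Fragment 1: offset=11 data="Ac" -> buffer=???????????Ac?????
Fragment 2: offset=6 data="gCuZp" -> buffer=??????gCuZpAc?????
Fragment 3: offset=0 data="bvB" -> buffer=bvB???gCuZpAc?????
Fragment 4: offset=3 data="fnH" -> buffer=bvBfnHgCuZpAc?????
Fragment 5: offset=13 data="GpvMq" -> buffer=bvBfnHgCuZpAcGpvMq

Answer: bvBfnHgCuZpAcGpvMq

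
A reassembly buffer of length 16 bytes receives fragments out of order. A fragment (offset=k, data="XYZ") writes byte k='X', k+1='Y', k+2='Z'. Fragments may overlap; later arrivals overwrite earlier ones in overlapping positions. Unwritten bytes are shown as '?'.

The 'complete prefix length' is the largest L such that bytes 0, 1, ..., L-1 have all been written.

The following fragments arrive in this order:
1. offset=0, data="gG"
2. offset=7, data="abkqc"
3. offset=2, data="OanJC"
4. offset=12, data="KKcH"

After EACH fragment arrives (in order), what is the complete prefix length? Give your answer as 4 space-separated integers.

Fragment 1: offset=0 data="gG" -> buffer=gG?????????????? -> prefix_len=2
Fragment 2: offset=7 data="abkqc" -> buffer=gG?????abkqc???? -> prefix_len=2
Fragment 3: offset=2 data="OanJC" -> buffer=gGOanJCabkqc???? -> prefix_len=12
Fragment 4: offset=12 data="KKcH" -> buffer=gGOanJCabkqcKKcH -> prefix_len=16

Answer: 2 2 12 16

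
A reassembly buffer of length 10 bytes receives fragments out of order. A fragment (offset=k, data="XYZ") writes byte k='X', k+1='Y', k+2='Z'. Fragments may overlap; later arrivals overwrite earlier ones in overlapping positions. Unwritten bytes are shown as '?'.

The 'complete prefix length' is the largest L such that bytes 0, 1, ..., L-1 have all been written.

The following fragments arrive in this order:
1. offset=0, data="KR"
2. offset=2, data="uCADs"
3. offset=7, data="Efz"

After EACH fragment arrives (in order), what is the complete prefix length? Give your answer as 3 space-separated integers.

Answer: 2 7 10

Derivation:
Fragment 1: offset=0 data="KR" -> buffer=KR???????? -> prefix_len=2
Fragment 2: offset=2 data="uCADs" -> buffer=KRuCADs??? -> prefix_len=7
Fragment 3: offset=7 data="Efz" -> buffer=KRuCADsEfz -> prefix_len=10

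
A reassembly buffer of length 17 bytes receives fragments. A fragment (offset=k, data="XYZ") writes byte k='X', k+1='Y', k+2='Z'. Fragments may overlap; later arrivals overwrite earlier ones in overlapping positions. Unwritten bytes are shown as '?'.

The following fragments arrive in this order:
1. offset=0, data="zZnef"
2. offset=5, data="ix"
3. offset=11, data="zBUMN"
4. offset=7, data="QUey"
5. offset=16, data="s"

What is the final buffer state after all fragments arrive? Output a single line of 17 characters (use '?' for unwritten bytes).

Fragment 1: offset=0 data="zZnef" -> buffer=zZnef????????????
Fragment 2: offset=5 data="ix" -> buffer=zZnefix??????????
Fragment 3: offset=11 data="zBUMN" -> buffer=zZnefix????zBUMN?
Fragment 4: offset=7 data="QUey" -> buffer=zZnefixQUeyzBUMN?
Fragment 5: offset=16 data="s" -> buffer=zZnefixQUeyzBUMNs

Answer: zZnefixQUeyzBUMNs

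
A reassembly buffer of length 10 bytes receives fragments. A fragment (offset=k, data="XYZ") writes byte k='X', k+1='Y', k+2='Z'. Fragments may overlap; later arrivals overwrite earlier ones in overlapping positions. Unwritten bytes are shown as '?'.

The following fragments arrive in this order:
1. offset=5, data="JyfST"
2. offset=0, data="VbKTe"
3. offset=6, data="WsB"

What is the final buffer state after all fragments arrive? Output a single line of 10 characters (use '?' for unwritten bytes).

Fragment 1: offset=5 data="JyfST" -> buffer=?????JyfST
Fragment 2: offset=0 data="VbKTe" -> buffer=VbKTeJyfST
Fragment 3: offset=6 data="WsB" -> buffer=VbKTeJWsBT

Answer: VbKTeJWsBT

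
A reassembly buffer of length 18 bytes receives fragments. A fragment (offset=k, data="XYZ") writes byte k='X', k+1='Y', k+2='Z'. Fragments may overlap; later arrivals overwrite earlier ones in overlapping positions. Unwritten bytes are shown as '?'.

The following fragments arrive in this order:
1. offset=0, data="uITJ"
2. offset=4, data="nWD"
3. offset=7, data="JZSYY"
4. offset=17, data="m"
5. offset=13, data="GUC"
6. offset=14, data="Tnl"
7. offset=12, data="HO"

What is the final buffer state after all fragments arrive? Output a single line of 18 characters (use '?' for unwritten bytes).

Fragment 1: offset=0 data="uITJ" -> buffer=uITJ??????????????
Fragment 2: offset=4 data="nWD" -> buffer=uITJnWD???????????
Fragment 3: offset=7 data="JZSYY" -> buffer=uITJnWDJZSYY??????
Fragment 4: offset=17 data="m" -> buffer=uITJnWDJZSYY?????m
Fragment 5: offset=13 data="GUC" -> buffer=uITJnWDJZSYY?GUC?m
Fragment 6: offset=14 data="Tnl" -> buffer=uITJnWDJZSYY?GTnlm
Fragment 7: offset=12 data="HO" -> buffer=uITJnWDJZSYYHOTnlm

Answer: uITJnWDJZSYYHOTnlm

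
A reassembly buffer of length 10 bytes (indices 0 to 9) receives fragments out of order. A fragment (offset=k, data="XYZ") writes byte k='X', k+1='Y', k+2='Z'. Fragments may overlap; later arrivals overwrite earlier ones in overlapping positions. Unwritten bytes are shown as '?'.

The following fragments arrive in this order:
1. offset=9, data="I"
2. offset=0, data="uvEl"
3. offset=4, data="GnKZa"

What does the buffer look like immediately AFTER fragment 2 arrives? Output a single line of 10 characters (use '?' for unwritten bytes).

Answer: uvEl?????I

Derivation:
Fragment 1: offset=9 data="I" -> buffer=?????????I
Fragment 2: offset=0 data="uvEl" -> buffer=uvEl?????I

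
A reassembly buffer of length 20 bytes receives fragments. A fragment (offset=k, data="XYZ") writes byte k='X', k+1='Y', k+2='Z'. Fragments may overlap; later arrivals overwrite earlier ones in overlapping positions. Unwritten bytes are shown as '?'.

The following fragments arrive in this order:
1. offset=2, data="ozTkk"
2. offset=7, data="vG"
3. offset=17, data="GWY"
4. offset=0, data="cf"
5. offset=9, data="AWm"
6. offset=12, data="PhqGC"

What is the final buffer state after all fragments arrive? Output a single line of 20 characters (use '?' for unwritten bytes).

Answer: cfozTkkvGAWmPhqGCGWY

Derivation:
Fragment 1: offset=2 data="ozTkk" -> buffer=??ozTkk?????????????
Fragment 2: offset=7 data="vG" -> buffer=??ozTkkvG???????????
Fragment 3: offset=17 data="GWY" -> buffer=??ozTkkvG????????GWY
Fragment 4: offset=0 data="cf" -> buffer=cfozTkkvG????????GWY
Fragment 5: offset=9 data="AWm" -> buffer=cfozTkkvGAWm?????GWY
Fragment 6: offset=12 data="PhqGC" -> buffer=cfozTkkvGAWmPhqGCGWY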